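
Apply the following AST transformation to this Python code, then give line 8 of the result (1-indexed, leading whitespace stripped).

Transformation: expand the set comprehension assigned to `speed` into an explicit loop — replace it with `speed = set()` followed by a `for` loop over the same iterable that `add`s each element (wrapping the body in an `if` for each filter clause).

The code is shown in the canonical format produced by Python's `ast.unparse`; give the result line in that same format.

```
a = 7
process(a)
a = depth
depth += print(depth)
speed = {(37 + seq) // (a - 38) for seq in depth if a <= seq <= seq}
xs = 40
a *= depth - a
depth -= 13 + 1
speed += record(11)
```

speed.add((37 + seq) // (a - 38))

Transformed code:
a = 7
process(a)
a = depth
depth += print(depth)
speed = set()
for seq in depth:
    if a <= seq <= seq:
        speed.add((37 + seq) // (a - 38))
xs = 40
a *= depth - a
depth -= 13 + 1
speed += record(11)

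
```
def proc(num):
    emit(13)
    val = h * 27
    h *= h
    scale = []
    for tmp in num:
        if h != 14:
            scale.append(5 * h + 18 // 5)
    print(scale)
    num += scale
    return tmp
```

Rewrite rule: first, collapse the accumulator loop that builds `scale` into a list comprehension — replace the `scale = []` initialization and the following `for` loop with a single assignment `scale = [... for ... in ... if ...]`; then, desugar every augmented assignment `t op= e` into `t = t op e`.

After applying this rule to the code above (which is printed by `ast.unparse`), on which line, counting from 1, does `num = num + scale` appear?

Transformed code:
def proc(num):
    emit(13)
    val = h * 27
    h = h * h
    scale = [5 * h + 18 // 5 for tmp in num if h != 14]
    print(scale)
    num = num + scale
    return tmp

7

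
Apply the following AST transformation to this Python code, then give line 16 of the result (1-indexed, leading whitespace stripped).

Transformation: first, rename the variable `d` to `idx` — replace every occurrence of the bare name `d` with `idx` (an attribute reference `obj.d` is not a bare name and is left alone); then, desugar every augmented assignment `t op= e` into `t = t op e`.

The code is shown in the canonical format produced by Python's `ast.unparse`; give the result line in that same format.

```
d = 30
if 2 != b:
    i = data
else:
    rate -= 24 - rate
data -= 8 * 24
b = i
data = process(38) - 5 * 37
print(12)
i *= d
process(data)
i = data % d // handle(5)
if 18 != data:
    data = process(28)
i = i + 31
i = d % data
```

Transformed code:
idx = 30
if 2 != b:
    i = data
else:
    rate = rate - (24 - rate)
data = data - 8 * 24
b = i
data = process(38) - 5 * 37
print(12)
i = i * idx
process(data)
i = data % idx // handle(5)
if 18 != data:
    data = process(28)
i = i + 31
i = idx % data

i = idx % data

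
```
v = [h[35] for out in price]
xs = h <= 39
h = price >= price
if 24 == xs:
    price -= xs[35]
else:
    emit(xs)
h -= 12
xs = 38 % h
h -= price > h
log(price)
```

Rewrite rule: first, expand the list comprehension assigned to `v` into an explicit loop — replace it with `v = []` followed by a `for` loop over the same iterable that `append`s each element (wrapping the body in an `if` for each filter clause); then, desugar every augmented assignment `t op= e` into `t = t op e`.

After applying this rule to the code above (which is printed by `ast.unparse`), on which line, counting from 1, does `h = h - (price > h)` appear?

12

Transformed code:
v = []
for out in price:
    v.append(h[35])
xs = h <= 39
h = price >= price
if 24 == xs:
    price = price - xs[35]
else:
    emit(xs)
h = h - 12
xs = 38 % h
h = h - (price > h)
log(price)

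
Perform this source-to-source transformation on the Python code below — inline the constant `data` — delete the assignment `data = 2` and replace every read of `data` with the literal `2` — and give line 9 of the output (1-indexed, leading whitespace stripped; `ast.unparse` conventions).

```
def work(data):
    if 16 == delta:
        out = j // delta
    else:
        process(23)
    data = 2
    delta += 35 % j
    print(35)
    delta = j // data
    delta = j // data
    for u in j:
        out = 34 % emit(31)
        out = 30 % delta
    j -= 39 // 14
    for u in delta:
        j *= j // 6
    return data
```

Transformed code:
def work(data):
    if 16 == delta:
        out = j // delta
    else:
        process(23)
    delta += 35 % j
    print(35)
    delta = j // 2
    delta = j // 2
    for u in j:
        out = 34 % emit(31)
        out = 30 % delta
    j -= 39 // 14
    for u in delta:
        j *= j // 6
    return 2

delta = j // 2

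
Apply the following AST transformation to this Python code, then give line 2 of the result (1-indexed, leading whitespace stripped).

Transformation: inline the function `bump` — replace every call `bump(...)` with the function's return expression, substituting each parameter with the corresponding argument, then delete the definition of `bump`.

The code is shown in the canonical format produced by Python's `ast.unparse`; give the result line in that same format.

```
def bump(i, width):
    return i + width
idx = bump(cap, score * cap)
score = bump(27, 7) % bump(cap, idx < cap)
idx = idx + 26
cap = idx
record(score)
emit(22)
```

Transformed code:
idx = cap + score * cap
score = (27 + 7) % (cap + (idx < cap))
idx = idx + 26
cap = idx
record(score)
emit(22)

score = (27 + 7) % (cap + (idx < cap))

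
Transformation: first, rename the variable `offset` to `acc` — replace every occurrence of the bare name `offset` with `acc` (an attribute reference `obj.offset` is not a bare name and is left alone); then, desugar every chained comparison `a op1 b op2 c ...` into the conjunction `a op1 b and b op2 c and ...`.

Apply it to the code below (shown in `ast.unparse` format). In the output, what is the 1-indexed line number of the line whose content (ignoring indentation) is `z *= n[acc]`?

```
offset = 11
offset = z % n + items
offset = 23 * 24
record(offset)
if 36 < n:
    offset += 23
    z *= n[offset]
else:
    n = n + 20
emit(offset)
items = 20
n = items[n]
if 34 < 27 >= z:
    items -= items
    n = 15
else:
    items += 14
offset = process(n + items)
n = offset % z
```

Transformed code:
acc = 11
acc = z % n + items
acc = 23 * 24
record(acc)
if 36 < n:
    acc += 23
    z *= n[acc]
else:
    n = n + 20
emit(acc)
items = 20
n = items[n]
if 34 < 27 and 27 >= z:
    items -= items
    n = 15
else:
    items += 14
acc = process(n + items)
n = acc % z

7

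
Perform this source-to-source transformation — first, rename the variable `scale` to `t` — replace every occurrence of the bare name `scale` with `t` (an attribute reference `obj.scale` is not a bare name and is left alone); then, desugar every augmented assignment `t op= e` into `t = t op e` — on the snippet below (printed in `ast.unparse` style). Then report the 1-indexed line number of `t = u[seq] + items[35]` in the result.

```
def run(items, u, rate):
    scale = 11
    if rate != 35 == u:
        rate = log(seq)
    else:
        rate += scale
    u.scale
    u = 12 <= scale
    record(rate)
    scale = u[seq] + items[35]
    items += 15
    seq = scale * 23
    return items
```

Transformed code:
def run(items, u, rate):
    t = 11
    if rate != 35 == u:
        rate = log(seq)
    else:
        rate = rate + t
    u.scale
    u = 12 <= t
    record(rate)
    t = u[seq] + items[35]
    items = items + 15
    seq = t * 23
    return items

10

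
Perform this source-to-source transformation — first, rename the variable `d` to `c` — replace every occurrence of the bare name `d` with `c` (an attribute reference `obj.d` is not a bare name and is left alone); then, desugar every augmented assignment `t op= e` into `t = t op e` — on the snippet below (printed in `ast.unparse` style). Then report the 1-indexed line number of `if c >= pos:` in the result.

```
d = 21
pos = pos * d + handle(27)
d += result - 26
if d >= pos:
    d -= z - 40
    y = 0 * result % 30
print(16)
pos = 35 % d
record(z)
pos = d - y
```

4

Transformed code:
c = 21
pos = pos * c + handle(27)
c = c + (result - 26)
if c >= pos:
    c = c - (z - 40)
    y = 0 * result % 30
print(16)
pos = 35 % c
record(z)
pos = c - y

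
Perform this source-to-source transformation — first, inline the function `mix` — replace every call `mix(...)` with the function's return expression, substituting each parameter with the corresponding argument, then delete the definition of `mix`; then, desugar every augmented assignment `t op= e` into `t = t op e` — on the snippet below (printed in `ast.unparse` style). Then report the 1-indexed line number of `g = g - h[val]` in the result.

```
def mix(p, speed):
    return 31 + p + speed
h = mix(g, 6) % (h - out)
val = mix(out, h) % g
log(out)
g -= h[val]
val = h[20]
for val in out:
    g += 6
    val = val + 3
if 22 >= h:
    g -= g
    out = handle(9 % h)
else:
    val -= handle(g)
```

4

Transformed code:
h = (31 + g + 6) % (h - out)
val = (31 + out + h) % g
log(out)
g = g - h[val]
val = h[20]
for val in out:
    g = g + 6
    val = val + 3
if 22 >= h:
    g = g - g
    out = handle(9 % h)
else:
    val = val - handle(g)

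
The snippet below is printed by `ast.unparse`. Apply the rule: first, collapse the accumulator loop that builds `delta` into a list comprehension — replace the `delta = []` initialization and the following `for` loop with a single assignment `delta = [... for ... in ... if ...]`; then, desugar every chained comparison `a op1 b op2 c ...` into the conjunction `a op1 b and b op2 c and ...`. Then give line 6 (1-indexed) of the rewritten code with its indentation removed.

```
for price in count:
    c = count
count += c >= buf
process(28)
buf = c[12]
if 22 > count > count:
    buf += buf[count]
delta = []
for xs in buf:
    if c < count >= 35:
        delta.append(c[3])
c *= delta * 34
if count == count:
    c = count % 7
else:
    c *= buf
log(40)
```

if 22 > count and count > count:

Transformed code:
for price in count:
    c = count
count += c >= buf
process(28)
buf = c[12]
if 22 > count and count > count:
    buf += buf[count]
delta = [c[3] for xs in buf if c < count and count >= 35]
c *= delta * 34
if count == count:
    c = count % 7
else:
    c *= buf
log(40)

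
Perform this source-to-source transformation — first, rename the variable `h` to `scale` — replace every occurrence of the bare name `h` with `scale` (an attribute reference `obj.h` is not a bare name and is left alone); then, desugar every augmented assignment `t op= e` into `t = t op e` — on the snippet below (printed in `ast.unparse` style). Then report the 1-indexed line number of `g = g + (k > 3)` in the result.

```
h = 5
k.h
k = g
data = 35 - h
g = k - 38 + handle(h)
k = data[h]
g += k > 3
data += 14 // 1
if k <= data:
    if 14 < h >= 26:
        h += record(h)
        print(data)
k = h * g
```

7

Transformed code:
scale = 5
k.h
k = g
data = 35 - scale
g = k - 38 + handle(scale)
k = data[scale]
g = g + (k > 3)
data = data + 14 // 1
if k <= data:
    if 14 < scale >= 26:
        scale = scale + record(scale)
        print(data)
k = scale * g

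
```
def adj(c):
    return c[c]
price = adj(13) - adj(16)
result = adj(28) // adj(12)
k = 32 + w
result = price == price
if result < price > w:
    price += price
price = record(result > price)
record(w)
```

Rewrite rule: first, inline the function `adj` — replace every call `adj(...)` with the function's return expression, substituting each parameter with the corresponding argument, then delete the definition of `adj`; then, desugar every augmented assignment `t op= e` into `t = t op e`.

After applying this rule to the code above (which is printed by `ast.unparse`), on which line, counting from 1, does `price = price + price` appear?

6

Transformed code:
price = 13[13] - 16[16]
result = 28[28] // 12[12]
k = 32 + w
result = price == price
if result < price > w:
    price = price + price
price = record(result > price)
record(w)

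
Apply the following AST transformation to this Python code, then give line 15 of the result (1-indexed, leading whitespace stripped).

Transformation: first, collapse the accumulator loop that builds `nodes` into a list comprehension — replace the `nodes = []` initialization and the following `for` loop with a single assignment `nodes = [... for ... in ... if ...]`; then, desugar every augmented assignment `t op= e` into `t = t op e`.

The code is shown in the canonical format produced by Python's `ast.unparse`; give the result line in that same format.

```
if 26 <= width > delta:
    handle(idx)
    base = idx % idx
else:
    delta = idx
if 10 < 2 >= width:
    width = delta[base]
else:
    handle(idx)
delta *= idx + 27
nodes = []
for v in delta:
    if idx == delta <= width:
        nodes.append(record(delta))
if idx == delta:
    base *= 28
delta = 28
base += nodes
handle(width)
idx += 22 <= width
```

Transformed code:
if 26 <= width > delta:
    handle(idx)
    base = idx % idx
else:
    delta = idx
if 10 < 2 >= width:
    width = delta[base]
else:
    handle(idx)
delta = delta * (idx + 27)
nodes = [record(delta) for v in delta if idx == delta <= width]
if idx == delta:
    base = base * 28
delta = 28
base = base + nodes
handle(width)
idx = idx + (22 <= width)

base = base + nodes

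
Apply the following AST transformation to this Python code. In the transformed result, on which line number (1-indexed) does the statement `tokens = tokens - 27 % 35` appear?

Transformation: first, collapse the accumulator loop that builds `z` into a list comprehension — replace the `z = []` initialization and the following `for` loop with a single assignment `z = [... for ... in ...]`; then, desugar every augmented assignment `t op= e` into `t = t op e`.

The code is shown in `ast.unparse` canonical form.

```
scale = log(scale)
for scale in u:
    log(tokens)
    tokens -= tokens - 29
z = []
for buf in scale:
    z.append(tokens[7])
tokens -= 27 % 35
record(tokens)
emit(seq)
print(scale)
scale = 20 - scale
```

Transformed code:
scale = log(scale)
for scale in u:
    log(tokens)
    tokens = tokens - (tokens - 29)
z = [tokens[7] for buf in scale]
tokens = tokens - 27 % 35
record(tokens)
emit(seq)
print(scale)
scale = 20 - scale

6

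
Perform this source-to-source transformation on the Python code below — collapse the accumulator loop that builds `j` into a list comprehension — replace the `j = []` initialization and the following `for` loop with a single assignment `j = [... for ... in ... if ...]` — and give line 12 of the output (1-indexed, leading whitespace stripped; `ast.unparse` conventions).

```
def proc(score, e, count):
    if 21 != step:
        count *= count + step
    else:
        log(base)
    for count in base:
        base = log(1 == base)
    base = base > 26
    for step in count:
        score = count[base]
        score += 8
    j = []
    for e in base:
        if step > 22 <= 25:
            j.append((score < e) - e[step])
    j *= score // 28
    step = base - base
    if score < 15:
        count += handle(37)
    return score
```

Transformed code:
def proc(score, e, count):
    if 21 != step:
        count *= count + step
    else:
        log(base)
    for count in base:
        base = log(1 == base)
    base = base > 26
    for step in count:
        score = count[base]
        score += 8
    j = [(score < e) - e[step] for e in base if step > 22 <= 25]
    j *= score // 28
    step = base - base
    if score < 15:
        count += handle(37)
    return score

j = [(score < e) - e[step] for e in base if step > 22 <= 25]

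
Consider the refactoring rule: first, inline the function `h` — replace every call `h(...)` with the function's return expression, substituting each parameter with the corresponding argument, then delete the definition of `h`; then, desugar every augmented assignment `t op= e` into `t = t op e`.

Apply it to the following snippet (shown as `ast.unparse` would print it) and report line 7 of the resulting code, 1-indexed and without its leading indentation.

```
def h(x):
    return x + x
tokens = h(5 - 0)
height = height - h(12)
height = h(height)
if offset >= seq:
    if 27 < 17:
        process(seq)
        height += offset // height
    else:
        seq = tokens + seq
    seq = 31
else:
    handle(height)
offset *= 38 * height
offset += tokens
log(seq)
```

Transformed code:
tokens = 5 - 0 + (5 - 0)
height = height - (12 + 12)
height = height + height
if offset >= seq:
    if 27 < 17:
        process(seq)
        height = height + offset // height
    else:
        seq = tokens + seq
    seq = 31
else:
    handle(height)
offset = offset * (38 * height)
offset = offset + tokens
log(seq)

height = height + offset // height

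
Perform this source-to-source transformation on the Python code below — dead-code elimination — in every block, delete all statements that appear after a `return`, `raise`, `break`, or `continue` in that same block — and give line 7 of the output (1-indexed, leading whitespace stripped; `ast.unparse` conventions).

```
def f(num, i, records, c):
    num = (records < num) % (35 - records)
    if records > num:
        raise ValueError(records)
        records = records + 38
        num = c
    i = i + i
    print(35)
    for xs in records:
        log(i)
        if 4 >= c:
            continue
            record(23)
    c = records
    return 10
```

for xs in records:

Transformed code:
def f(num, i, records, c):
    num = (records < num) % (35 - records)
    if records > num:
        raise ValueError(records)
    i = i + i
    print(35)
    for xs in records:
        log(i)
        if 4 >= c:
            continue
    c = records
    return 10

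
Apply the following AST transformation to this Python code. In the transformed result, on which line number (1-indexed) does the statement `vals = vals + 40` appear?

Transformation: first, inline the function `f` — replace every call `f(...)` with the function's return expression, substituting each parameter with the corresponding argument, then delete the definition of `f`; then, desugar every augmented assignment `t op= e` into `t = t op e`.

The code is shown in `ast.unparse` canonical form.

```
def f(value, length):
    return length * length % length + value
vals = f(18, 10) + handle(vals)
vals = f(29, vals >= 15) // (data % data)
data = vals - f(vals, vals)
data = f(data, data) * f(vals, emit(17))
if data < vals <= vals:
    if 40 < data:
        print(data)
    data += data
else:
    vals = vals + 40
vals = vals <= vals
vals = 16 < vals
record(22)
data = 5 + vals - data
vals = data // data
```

10

Transformed code:
vals = 10 * 10 % 10 + 18 + handle(vals)
vals = ((vals >= 15) * (vals >= 15) % (vals >= 15) + 29) // (data % data)
data = vals - (vals * vals % vals + vals)
data = (data * data % data + data) * (emit(17) * emit(17) % emit(17) + vals)
if data < vals <= vals:
    if 40 < data:
        print(data)
    data = data + data
else:
    vals = vals + 40
vals = vals <= vals
vals = 16 < vals
record(22)
data = 5 + vals - data
vals = data // data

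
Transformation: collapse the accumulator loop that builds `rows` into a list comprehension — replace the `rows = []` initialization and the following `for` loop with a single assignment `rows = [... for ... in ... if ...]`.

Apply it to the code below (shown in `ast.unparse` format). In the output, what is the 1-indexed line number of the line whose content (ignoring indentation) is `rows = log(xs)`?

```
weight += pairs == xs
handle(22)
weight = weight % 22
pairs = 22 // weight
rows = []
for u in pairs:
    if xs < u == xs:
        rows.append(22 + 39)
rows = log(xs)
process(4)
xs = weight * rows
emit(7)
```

6

Transformed code:
weight += pairs == xs
handle(22)
weight = weight % 22
pairs = 22 // weight
rows = [22 + 39 for u in pairs if xs < u == xs]
rows = log(xs)
process(4)
xs = weight * rows
emit(7)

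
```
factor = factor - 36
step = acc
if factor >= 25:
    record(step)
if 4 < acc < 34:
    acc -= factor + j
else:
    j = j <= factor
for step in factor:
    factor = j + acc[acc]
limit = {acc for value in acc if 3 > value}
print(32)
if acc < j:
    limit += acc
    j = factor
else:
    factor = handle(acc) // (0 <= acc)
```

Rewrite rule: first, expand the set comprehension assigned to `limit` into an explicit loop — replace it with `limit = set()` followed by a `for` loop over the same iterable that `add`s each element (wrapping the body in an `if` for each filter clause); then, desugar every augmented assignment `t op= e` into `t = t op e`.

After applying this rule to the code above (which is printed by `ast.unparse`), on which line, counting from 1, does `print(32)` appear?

Transformed code:
factor = factor - 36
step = acc
if factor >= 25:
    record(step)
if 4 < acc < 34:
    acc = acc - (factor + j)
else:
    j = j <= factor
for step in factor:
    factor = j + acc[acc]
limit = set()
for value in acc:
    if 3 > value:
        limit.add(acc)
print(32)
if acc < j:
    limit = limit + acc
    j = factor
else:
    factor = handle(acc) // (0 <= acc)

15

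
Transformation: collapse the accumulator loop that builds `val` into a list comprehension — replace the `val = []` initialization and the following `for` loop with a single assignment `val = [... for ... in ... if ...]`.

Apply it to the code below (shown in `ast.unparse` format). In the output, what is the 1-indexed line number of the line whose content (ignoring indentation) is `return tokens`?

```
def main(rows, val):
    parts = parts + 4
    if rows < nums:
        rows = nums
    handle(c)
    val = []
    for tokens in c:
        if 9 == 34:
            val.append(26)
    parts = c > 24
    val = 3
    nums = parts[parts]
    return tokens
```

10

Transformed code:
def main(rows, val):
    parts = parts + 4
    if rows < nums:
        rows = nums
    handle(c)
    val = [26 for tokens in c if 9 == 34]
    parts = c > 24
    val = 3
    nums = parts[parts]
    return tokens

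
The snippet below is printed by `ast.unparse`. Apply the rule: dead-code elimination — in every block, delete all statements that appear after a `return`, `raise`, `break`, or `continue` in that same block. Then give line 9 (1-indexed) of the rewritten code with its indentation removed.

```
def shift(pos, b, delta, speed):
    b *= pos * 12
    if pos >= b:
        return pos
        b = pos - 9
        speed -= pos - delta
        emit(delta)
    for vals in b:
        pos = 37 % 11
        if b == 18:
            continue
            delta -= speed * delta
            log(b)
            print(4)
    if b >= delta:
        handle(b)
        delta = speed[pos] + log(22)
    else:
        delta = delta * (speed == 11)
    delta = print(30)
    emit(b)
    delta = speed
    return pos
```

if b >= delta:

Transformed code:
def shift(pos, b, delta, speed):
    b *= pos * 12
    if pos >= b:
        return pos
    for vals in b:
        pos = 37 % 11
        if b == 18:
            continue
    if b >= delta:
        handle(b)
        delta = speed[pos] + log(22)
    else:
        delta = delta * (speed == 11)
    delta = print(30)
    emit(b)
    delta = speed
    return pos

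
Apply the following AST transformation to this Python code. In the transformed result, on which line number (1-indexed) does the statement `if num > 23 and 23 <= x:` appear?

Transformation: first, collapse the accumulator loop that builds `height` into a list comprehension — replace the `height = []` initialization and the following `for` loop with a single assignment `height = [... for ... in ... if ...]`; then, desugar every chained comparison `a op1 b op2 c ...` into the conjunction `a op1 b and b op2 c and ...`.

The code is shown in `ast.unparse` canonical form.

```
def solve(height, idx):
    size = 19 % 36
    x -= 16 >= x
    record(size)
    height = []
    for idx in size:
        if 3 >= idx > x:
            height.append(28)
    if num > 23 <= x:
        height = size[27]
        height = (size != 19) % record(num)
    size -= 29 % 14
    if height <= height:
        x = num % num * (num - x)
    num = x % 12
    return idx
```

Transformed code:
def solve(height, idx):
    size = 19 % 36
    x -= 16 >= x
    record(size)
    height = [28 for idx in size if 3 >= idx and idx > x]
    if num > 23 and 23 <= x:
        height = size[27]
        height = (size != 19) % record(num)
    size -= 29 % 14
    if height <= height:
        x = num % num * (num - x)
    num = x % 12
    return idx

6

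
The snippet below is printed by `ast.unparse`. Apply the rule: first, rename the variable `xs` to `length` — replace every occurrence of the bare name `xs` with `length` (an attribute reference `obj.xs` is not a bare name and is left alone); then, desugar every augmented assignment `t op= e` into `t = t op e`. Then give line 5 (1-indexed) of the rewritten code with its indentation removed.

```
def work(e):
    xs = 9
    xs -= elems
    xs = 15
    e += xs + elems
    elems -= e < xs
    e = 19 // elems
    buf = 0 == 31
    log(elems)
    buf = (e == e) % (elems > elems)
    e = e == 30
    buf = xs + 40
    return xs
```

Transformed code:
def work(e):
    length = 9
    length = length - elems
    length = 15
    e = e + (length + elems)
    elems = elems - (e < length)
    e = 19 // elems
    buf = 0 == 31
    log(elems)
    buf = (e == e) % (elems > elems)
    e = e == 30
    buf = length + 40
    return length

e = e + (length + elems)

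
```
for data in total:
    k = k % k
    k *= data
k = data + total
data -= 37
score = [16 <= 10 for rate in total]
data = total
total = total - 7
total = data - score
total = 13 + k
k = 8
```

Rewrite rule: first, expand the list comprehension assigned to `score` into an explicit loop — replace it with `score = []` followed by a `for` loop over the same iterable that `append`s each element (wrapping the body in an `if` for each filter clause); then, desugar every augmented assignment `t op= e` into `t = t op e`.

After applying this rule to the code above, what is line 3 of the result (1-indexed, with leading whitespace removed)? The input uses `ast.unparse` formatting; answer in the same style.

Transformed code:
for data in total:
    k = k % k
    k = k * data
k = data + total
data = data - 37
score = []
for rate in total:
    score.append(16 <= 10)
data = total
total = total - 7
total = data - score
total = 13 + k
k = 8

k = k * data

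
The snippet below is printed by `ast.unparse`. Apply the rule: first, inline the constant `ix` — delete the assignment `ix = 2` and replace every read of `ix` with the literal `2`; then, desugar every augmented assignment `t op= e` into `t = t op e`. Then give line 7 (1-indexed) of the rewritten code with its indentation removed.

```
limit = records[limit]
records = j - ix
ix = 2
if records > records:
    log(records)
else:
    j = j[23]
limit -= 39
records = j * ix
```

limit = limit - 39

Transformed code:
limit = records[limit]
records = j - 2
if records > records:
    log(records)
else:
    j = j[23]
limit = limit - 39
records = j * 2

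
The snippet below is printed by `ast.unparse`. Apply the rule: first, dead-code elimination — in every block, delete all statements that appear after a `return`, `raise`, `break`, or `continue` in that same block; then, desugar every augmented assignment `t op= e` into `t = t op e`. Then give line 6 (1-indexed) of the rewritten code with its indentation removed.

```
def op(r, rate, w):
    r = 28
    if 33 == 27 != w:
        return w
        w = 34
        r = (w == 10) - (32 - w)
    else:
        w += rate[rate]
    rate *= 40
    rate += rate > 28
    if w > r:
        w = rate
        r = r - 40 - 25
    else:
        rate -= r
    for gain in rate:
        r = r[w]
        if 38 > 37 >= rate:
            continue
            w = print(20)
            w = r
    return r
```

Transformed code:
def op(r, rate, w):
    r = 28
    if 33 == 27 != w:
        return w
    else:
        w = w + rate[rate]
    rate = rate * 40
    rate = rate + (rate > 28)
    if w > r:
        w = rate
        r = r - 40 - 25
    else:
        rate = rate - r
    for gain in rate:
        r = r[w]
        if 38 > 37 >= rate:
            continue
    return r

w = w + rate[rate]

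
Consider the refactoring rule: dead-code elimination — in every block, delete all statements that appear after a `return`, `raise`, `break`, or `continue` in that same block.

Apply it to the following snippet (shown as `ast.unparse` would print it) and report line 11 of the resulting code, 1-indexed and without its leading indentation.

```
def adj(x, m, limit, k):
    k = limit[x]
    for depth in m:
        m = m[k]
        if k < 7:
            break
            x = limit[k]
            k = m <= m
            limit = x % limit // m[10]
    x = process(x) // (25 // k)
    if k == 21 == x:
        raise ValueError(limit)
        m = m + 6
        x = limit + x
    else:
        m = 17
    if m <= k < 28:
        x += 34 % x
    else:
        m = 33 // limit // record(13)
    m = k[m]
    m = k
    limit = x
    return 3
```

m = 17

Transformed code:
def adj(x, m, limit, k):
    k = limit[x]
    for depth in m:
        m = m[k]
        if k < 7:
            break
    x = process(x) // (25 // k)
    if k == 21 == x:
        raise ValueError(limit)
    else:
        m = 17
    if m <= k < 28:
        x += 34 % x
    else:
        m = 33 // limit // record(13)
    m = k[m]
    m = k
    limit = x
    return 3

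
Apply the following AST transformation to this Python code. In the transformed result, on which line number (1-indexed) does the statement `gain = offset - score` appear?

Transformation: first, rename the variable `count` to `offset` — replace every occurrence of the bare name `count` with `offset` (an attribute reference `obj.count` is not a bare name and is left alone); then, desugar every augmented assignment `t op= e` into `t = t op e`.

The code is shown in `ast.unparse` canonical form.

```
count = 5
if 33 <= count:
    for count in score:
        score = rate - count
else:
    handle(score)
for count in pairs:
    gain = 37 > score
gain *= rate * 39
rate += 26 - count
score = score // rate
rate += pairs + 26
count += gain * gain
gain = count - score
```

14

Transformed code:
offset = 5
if 33 <= offset:
    for offset in score:
        score = rate - offset
else:
    handle(score)
for offset in pairs:
    gain = 37 > score
gain = gain * (rate * 39)
rate = rate + (26 - offset)
score = score // rate
rate = rate + (pairs + 26)
offset = offset + gain * gain
gain = offset - score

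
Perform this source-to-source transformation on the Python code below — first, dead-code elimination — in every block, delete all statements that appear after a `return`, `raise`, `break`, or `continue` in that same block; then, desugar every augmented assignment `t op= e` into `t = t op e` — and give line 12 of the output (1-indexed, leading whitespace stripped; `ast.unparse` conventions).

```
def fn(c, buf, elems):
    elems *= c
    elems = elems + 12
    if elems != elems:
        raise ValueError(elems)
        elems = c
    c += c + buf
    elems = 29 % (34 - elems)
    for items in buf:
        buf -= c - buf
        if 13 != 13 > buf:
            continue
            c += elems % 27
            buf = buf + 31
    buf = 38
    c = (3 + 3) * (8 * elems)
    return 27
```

buf = 38

Transformed code:
def fn(c, buf, elems):
    elems = elems * c
    elems = elems + 12
    if elems != elems:
        raise ValueError(elems)
    c = c + (c + buf)
    elems = 29 % (34 - elems)
    for items in buf:
        buf = buf - (c - buf)
        if 13 != 13 > buf:
            continue
    buf = 38
    c = (3 + 3) * (8 * elems)
    return 27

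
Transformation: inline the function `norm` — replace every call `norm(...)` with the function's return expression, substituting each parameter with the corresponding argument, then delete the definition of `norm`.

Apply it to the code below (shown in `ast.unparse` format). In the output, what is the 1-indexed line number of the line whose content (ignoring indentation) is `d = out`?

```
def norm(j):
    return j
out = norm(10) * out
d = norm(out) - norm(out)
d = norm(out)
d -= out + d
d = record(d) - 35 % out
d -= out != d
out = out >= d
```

3

Transformed code:
out = 10 * out
d = out - out
d = out
d -= out + d
d = record(d) - 35 % out
d -= out != d
out = out >= d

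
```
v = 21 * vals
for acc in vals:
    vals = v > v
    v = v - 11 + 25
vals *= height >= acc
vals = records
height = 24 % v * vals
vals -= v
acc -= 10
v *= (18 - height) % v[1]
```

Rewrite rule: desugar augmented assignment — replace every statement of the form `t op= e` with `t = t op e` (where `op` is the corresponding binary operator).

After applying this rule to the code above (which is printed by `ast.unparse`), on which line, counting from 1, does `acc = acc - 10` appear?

9

Transformed code:
v = 21 * vals
for acc in vals:
    vals = v > v
    v = v - 11 + 25
vals = vals * (height >= acc)
vals = records
height = 24 % v * vals
vals = vals - v
acc = acc - 10
v = v * ((18 - height) % v[1])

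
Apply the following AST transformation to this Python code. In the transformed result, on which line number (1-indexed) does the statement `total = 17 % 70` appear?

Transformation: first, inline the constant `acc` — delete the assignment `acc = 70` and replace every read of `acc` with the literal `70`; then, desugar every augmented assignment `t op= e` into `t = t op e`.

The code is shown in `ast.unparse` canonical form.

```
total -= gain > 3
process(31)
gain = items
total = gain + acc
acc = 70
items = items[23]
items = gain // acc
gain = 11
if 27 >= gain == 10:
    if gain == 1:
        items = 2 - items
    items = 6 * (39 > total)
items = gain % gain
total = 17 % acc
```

13

Transformed code:
total = total - (gain > 3)
process(31)
gain = items
total = gain + 70
items = items[23]
items = gain // 70
gain = 11
if 27 >= gain == 10:
    if gain == 1:
        items = 2 - items
    items = 6 * (39 > total)
items = gain % gain
total = 17 % 70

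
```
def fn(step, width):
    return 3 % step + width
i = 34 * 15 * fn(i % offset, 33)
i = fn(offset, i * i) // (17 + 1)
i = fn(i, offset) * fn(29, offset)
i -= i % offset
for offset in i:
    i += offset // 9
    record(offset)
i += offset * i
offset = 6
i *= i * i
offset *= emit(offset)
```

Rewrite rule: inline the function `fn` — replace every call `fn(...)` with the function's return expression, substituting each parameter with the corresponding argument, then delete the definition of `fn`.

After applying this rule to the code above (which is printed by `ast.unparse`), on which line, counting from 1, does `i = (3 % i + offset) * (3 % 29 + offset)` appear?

3

Transformed code:
i = 34 * 15 * (3 % (i % offset) + 33)
i = (3 % offset + i * i) // (17 + 1)
i = (3 % i + offset) * (3 % 29 + offset)
i -= i % offset
for offset in i:
    i += offset // 9
    record(offset)
i += offset * i
offset = 6
i *= i * i
offset *= emit(offset)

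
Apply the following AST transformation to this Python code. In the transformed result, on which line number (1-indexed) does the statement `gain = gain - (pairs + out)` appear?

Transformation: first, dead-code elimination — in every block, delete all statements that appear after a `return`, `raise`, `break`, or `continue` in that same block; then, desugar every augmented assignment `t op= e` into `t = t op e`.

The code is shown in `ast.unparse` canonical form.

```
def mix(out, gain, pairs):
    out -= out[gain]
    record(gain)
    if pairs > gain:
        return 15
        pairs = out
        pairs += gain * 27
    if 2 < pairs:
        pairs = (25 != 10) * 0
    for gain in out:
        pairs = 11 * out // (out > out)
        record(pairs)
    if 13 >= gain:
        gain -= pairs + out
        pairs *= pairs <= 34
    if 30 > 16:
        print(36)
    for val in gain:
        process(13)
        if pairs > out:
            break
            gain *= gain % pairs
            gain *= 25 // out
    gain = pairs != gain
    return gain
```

12

Transformed code:
def mix(out, gain, pairs):
    out = out - out[gain]
    record(gain)
    if pairs > gain:
        return 15
    if 2 < pairs:
        pairs = (25 != 10) * 0
    for gain in out:
        pairs = 11 * out // (out > out)
        record(pairs)
    if 13 >= gain:
        gain = gain - (pairs + out)
        pairs = pairs * (pairs <= 34)
    if 30 > 16:
        print(36)
    for val in gain:
        process(13)
        if pairs > out:
            break
    gain = pairs != gain
    return gain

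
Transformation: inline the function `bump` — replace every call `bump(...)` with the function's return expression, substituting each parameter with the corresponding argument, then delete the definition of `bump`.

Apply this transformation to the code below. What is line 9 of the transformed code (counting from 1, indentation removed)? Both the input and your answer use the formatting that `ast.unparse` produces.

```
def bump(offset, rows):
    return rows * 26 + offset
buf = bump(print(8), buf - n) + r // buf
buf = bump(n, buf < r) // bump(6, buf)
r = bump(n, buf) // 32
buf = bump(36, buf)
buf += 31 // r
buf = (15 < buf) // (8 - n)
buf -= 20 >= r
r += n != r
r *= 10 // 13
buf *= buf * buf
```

r *= 10 // 13

Transformed code:
buf = (buf - n) * 26 + print(8) + r // buf
buf = ((buf < r) * 26 + n) // (buf * 26 + 6)
r = (buf * 26 + n) // 32
buf = buf * 26 + 36
buf += 31 // r
buf = (15 < buf) // (8 - n)
buf -= 20 >= r
r += n != r
r *= 10 // 13
buf *= buf * buf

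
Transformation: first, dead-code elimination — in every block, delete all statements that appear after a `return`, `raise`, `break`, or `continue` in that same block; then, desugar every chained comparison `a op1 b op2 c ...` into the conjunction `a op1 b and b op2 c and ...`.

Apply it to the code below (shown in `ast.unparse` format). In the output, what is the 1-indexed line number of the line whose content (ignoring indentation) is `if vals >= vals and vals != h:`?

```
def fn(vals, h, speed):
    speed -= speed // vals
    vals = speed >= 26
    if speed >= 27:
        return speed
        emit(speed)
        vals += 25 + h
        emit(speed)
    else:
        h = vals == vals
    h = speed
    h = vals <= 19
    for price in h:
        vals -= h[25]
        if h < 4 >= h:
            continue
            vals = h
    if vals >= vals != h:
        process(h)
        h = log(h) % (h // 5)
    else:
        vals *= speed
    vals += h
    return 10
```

Transformed code:
def fn(vals, h, speed):
    speed -= speed // vals
    vals = speed >= 26
    if speed >= 27:
        return speed
    else:
        h = vals == vals
    h = speed
    h = vals <= 19
    for price in h:
        vals -= h[25]
        if h < 4 and 4 >= h:
            continue
    if vals >= vals and vals != h:
        process(h)
        h = log(h) % (h // 5)
    else:
        vals *= speed
    vals += h
    return 10

14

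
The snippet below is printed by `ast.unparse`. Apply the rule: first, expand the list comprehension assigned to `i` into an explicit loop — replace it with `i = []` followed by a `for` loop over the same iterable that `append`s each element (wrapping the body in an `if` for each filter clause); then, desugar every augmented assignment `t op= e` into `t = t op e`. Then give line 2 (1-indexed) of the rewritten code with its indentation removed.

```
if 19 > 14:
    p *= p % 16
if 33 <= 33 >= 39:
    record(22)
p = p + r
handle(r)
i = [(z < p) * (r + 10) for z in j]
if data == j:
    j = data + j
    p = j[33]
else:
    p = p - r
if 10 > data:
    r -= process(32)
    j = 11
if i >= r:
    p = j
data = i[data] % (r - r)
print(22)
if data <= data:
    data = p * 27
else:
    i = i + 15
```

p = p * (p % 16)

Transformed code:
if 19 > 14:
    p = p * (p % 16)
if 33 <= 33 >= 39:
    record(22)
p = p + r
handle(r)
i = []
for z in j:
    i.append((z < p) * (r + 10))
if data == j:
    j = data + j
    p = j[33]
else:
    p = p - r
if 10 > data:
    r = r - process(32)
    j = 11
if i >= r:
    p = j
data = i[data] % (r - r)
print(22)
if data <= data:
    data = p * 27
else:
    i = i + 15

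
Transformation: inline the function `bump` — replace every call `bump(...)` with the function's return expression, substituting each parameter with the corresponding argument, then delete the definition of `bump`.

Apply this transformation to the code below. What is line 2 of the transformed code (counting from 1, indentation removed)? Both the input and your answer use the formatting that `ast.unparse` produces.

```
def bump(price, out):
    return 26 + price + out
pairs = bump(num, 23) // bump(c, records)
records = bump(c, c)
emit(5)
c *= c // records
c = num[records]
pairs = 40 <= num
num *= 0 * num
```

Transformed code:
pairs = (26 + num + 23) // (26 + c + records)
records = 26 + c + c
emit(5)
c *= c // records
c = num[records]
pairs = 40 <= num
num *= 0 * num

records = 26 + c + c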